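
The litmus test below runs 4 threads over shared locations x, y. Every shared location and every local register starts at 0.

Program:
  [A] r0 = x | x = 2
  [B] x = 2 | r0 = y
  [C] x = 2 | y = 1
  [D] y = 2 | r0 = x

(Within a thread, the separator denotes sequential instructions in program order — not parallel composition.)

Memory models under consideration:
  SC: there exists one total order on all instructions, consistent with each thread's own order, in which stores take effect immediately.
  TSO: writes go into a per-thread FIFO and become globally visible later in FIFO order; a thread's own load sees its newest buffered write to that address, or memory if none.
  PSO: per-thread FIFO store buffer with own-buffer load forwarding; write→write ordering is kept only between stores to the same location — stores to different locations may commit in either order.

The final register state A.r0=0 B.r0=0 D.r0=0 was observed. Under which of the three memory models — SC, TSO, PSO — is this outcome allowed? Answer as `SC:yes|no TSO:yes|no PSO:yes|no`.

outcome vector order: (A.r0,B.r0,D.r0)
[SC] allowed = {002; 010; 012; 020; 022; 202; 210; 212; 220; 222}
[TSO] allowed = {000; 002; 010; 012; 020; 022; 200; 202; 210; 212; 220; 222}
[PSO] allowed = {000; 002; 010; 012; 020; 022; 200; 202; 210; 212; 220; 222}
target 000 ∈ {TSO,PSO}

SC:no TSO:yes PSO:yes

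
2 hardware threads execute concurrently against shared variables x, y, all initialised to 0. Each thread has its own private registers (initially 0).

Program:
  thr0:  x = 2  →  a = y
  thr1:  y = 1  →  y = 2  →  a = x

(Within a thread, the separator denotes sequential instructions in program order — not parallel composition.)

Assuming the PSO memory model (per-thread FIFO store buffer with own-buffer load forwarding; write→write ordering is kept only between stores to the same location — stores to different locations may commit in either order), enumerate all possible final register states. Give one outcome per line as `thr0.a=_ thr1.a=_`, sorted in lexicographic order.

thr0.a=0 thr1.a=0
thr0.a=0 thr1.a=2
thr0.a=1 thr1.a=0
thr0.a=1 thr1.a=2
thr0.a=2 thr1.a=0
thr0.a=2 thr1.a=2

outcome vector order: (thr0.a,thr1.a)
|PSO outcomes| = 6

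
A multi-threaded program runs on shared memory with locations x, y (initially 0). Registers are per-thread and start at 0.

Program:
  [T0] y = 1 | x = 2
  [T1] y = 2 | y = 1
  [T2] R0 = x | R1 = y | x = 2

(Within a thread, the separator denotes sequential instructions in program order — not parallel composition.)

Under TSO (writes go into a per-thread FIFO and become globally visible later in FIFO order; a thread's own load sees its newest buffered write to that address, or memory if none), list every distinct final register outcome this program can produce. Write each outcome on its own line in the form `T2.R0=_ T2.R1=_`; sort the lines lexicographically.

outcome vector order: (T2.R0,T2.R1)
|TSO outcomes| = 5

T2.R0=0 T2.R1=0
T2.R0=0 T2.R1=1
T2.R0=0 T2.R1=2
T2.R0=2 T2.R1=1
T2.R0=2 T2.R1=2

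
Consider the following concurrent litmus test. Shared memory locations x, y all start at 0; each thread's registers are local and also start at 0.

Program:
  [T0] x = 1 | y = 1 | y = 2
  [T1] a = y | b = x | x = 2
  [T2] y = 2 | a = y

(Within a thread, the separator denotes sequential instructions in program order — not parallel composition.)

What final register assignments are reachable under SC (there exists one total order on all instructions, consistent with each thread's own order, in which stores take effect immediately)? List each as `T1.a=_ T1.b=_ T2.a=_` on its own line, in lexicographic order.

outcome vector order: (T1.a,T1.b,T2.a)
|SC outcomes| = 10

T1.a=0 T1.b=0 T2.a=1
T1.a=0 T1.b=0 T2.a=2
T1.a=0 T1.b=1 T2.a=1
T1.a=0 T1.b=1 T2.a=2
T1.a=1 T1.b=1 T2.a=1
T1.a=1 T1.b=1 T2.a=2
T1.a=2 T1.b=0 T2.a=1
T1.a=2 T1.b=0 T2.a=2
T1.a=2 T1.b=1 T2.a=1
T1.a=2 T1.b=1 T2.a=2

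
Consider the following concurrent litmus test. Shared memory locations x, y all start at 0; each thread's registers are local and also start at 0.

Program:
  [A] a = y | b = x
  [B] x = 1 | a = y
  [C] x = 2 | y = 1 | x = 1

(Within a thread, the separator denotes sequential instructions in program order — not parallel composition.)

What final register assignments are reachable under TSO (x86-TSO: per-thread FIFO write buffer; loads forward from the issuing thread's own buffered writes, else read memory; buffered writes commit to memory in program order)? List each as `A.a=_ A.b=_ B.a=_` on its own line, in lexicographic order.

outcome vector order: (A.a,A.b,B.a)
|TSO outcomes| = 10

A.a=0 A.b=0 B.a=0
A.a=0 A.b=0 B.a=1
A.a=0 A.b=1 B.a=0
A.a=0 A.b=1 B.a=1
A.a=0 A.b=2 B.a=0
A.a=0 A.b=2 B.a=1
A.a=1 A.b=1 B.a=0
A.a=1 A.b=1 B.a=1
A.a=1 A.b=2 B.a=0
A.a=1 A.b=2 B.a=1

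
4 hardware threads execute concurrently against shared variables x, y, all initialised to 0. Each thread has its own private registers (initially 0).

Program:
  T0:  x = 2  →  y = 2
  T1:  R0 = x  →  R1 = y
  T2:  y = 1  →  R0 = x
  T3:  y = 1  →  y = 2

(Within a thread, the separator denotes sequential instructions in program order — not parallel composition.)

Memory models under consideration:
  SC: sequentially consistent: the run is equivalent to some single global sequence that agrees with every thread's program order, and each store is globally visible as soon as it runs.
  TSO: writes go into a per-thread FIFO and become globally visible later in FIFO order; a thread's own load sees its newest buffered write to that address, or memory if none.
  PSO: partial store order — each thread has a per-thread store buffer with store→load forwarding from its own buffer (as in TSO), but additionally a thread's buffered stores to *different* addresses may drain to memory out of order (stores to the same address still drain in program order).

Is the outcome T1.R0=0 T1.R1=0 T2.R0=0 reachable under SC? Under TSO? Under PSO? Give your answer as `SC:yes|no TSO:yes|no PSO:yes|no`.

outcome vector order: (T1.R0,T1.R1,T2.R0)
under SC → 0/0/0, 0/0/2, 0/1/0, 0/1/2, 0/2/0, 0/2/2, 2/0/2, 2/1/0, 2/1/2, 2/2/0, 2/2/2
under TSO → 0/0/0, 0/0/2, 0/1/0, 0/1/2, 0/2/0, 0/2/2, 2/0/0, 2/0/2, 2/1/0, 2/1/2, 2/2/0, 2/2/2
under PSO → 0/0/0, 0/0/2, 0/1/0, 0/1/2, 0/2/0, 0/2/2, 2/0/0, 2/0/2, 2/1/0, 2/1/2, 2/2/0, 2/2/2
target 0/0/0 ∈ {SC,TSO,PSO}

SC:yes TSO:yes PSO:yes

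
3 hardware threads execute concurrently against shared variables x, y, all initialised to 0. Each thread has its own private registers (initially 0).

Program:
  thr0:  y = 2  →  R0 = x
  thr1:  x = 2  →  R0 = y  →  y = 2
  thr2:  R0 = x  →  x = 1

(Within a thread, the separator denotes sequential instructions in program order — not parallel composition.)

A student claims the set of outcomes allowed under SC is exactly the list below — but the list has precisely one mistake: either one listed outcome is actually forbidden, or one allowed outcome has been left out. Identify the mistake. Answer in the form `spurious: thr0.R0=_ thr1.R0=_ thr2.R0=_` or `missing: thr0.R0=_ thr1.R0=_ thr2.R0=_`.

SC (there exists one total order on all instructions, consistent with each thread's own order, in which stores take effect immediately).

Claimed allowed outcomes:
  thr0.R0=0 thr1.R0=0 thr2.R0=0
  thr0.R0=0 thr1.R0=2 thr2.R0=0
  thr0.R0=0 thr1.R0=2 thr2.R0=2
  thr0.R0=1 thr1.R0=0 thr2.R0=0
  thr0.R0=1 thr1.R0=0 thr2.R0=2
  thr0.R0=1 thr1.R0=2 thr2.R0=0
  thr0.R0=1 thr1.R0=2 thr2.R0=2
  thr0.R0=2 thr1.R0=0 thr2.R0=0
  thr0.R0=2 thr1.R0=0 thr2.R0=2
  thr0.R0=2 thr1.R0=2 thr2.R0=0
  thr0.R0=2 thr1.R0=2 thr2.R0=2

outcome vector order: (thr0.R0,thr1.R0,thr2.R0)
SC: 10 outcomes — {(0,2,0), (0,2,2), (1,0,0), (1,0,2), (1,2,0), (1,2,2), (2,0,0), (2,0,2), (2,2,0), (2,2,2)}
claimed∖SC = {(0,0,0)}

spurious: thr0.R0=0 thr1.R0=0 thr2.R0=0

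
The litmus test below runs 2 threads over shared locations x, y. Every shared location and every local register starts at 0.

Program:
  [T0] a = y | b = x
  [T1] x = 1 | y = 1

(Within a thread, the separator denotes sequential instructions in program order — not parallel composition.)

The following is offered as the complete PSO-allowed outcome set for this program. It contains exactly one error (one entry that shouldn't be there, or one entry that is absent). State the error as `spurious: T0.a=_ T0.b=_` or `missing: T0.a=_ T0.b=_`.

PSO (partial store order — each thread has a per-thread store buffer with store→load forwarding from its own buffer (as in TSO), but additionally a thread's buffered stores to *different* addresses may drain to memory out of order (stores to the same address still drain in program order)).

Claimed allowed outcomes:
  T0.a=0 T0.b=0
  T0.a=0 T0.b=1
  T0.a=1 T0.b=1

outcome vector order: (T0.a,T0.b)
under PSO → <0 0>, <0 1>, <1 0>, <1 1>
PSO∖claimed = {<1 0>}

missing: T0.a=1 T0.b=0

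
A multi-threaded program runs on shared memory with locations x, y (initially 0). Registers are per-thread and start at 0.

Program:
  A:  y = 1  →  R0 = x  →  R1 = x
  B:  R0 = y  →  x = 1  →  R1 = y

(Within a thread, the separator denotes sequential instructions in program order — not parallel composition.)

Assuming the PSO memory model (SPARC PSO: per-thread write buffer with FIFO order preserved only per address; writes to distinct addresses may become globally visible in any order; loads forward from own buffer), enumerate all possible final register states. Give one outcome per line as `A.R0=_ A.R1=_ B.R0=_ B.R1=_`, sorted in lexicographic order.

A.R0=0 A.R1=0 B.R0=0 B.R1=0
A.R0=0 A.R1=0 B.R0=0 B.R1=1
A.R0=0 A.R1=0 B.R0=1 B.R1=1
A.R0=0 A.R1=1 B.R0=0 B.R1=0
A.R0=0 A.R1=1 B.R0=0 B.R1=1
A.R0=0 A.R1=1 B.R0=1 B.R1=1
A.R0=1 A.R1=1 B.R0=0 B.R1=0
A.R0=1 A.R1=1 B.R0=0 B.R1=1
A.R0=1 A.R1=1 B.R0=1 B.R1=1

outcome vector order: (A.R0,A.R1,B.R0,B.R1)
|PSO outcomes| = 9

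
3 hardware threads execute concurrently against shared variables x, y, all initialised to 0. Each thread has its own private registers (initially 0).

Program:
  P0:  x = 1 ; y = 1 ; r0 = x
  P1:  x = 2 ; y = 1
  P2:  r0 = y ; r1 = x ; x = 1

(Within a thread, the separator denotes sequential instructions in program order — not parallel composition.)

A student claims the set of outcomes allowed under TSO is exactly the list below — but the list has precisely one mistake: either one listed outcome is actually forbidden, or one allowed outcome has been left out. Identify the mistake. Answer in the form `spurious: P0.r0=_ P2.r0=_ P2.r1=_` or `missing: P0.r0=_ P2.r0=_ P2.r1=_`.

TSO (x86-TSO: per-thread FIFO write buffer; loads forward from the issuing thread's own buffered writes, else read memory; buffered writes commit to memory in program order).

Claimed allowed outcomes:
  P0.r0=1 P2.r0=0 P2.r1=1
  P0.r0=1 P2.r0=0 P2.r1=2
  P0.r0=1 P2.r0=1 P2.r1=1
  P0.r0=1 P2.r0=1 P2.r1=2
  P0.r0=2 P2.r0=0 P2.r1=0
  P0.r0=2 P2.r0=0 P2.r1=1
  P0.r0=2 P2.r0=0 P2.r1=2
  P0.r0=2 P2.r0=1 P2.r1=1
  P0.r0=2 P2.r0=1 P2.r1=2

outcome vector order: (P0.r0,P2.r0,P2.r1)
TSO: 10 outcomes — {1/0/0, 1/0/1, 1/0/2, 1/1/1, 1/1/2, 2/0/0, 2/0/1, 2/0/2, 2/1/1, 2/1/2}
TSO∖claimed = {1/0/0}

missing: P0.r0=1 P2.r0=0 P2.r1=0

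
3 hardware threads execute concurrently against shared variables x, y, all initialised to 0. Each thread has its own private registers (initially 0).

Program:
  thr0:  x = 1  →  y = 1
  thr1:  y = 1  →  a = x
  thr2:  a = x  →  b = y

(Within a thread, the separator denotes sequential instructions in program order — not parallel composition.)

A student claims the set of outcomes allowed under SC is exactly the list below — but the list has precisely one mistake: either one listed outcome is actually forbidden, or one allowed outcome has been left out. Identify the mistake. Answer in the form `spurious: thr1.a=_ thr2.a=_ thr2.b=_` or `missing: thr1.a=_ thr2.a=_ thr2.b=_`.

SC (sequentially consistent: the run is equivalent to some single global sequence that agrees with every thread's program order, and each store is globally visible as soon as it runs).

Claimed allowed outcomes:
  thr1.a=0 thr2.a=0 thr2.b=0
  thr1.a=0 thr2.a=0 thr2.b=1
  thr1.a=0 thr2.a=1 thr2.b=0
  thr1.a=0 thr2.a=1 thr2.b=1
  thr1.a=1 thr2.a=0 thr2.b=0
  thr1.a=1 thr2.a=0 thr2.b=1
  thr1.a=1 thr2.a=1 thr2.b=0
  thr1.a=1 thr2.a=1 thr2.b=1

spurious: thr1.a=0 thr2.a=1 thr2.b=0

outcome vector order: (thr1.a,thr2.a,thr2.b)
SC: 7 outcomes — {000; 001; 011; 100; 101; 110; 111}
claimed∖SC = {010}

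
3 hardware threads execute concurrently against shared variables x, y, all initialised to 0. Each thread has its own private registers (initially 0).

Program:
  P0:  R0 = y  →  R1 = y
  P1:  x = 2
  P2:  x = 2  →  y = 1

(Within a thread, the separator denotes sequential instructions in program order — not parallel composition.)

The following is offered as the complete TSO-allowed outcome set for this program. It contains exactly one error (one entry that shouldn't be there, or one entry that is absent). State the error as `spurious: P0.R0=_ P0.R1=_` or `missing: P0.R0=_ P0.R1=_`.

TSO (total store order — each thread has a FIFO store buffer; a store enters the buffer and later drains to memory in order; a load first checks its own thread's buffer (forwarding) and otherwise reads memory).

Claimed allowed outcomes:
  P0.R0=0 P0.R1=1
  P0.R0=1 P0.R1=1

missing: P0.R0=0 P0.R1=0

outcome vector order: (P0.R0,P0.R1)
under TSO → 00, 01, 11
TSO∖claimed = {00}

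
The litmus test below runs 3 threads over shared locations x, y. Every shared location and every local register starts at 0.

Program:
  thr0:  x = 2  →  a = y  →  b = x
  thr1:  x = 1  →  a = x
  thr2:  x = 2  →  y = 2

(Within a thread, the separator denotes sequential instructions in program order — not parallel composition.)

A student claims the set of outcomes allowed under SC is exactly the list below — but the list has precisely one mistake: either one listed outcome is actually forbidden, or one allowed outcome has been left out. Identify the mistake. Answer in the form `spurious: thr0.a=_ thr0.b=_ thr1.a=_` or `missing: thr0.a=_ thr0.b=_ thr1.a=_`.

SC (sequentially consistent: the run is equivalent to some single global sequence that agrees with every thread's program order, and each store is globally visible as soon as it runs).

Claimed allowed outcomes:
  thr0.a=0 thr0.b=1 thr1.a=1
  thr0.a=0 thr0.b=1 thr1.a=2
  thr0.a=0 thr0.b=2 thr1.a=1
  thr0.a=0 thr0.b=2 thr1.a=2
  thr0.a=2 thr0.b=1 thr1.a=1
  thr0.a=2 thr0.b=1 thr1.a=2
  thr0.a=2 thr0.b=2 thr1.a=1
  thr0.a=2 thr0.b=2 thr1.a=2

outcome vector order: (thr0.a,thr0.b,thr1.a)
[SC] allowed = {0/1/1, 0/1/2, 0/2/1, 0/2/2, 2/1/1, 2/2/1, 2/2/2}
claimed∖SC = {2/1/2}

spurious: thr0.a=2 thr0.b=1 thr1.a=2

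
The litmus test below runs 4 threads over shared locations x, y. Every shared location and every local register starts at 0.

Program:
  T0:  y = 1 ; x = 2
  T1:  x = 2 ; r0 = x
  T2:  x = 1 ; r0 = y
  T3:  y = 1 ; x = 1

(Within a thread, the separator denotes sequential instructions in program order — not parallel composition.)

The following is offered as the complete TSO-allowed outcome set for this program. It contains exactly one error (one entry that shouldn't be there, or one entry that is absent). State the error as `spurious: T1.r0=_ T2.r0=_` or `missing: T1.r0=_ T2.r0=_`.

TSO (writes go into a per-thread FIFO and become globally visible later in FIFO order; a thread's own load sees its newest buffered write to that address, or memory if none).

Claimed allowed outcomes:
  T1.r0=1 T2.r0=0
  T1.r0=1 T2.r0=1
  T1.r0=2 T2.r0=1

outcome vector order: (T1.r0,T2.r0)
TSO (4): 1/0; 1/1; 2/0; 2/1
TSO∖claimed = {2/0}

missing: T1.r0=2 T2.r0=0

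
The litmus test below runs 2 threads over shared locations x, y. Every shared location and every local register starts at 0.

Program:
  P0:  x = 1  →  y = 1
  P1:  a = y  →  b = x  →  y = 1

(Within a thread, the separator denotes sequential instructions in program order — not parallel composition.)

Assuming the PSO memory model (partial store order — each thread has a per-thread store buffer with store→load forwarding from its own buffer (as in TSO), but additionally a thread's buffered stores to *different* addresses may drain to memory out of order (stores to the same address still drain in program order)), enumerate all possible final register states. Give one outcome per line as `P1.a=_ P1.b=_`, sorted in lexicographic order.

P1.a=0 P1.b=0
P1.a=0 P1.b=1
P1.a=1 P1.b=0
P1.a=1 P1.b=1

outcome vector order: (P1.a,P1.b)
|PSO outcomes| = 4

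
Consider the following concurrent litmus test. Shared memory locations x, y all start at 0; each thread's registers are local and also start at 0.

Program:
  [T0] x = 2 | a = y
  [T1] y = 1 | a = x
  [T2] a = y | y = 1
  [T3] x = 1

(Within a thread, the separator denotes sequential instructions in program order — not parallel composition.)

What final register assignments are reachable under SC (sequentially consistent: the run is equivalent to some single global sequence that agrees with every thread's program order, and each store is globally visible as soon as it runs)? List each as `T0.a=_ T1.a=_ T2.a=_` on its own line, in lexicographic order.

T0.a=0 T1.a=1 T2.a=0
T0.a=0 T1.a=1 T2.a=1
T0.a=0 T1.a=2 T2.a=0
T0.a=0 T1.a=2 T2.a=1
T0.a=1 T1.a=0 T2.a=0
T0.a=1 T1.a=0 T2.a=1
T0.a=1 T1.a=1 T2.a=0
T0.a=1 T1.a=1 T2.a=1
T0.a=1 T1.a=2 T2.a=0
T0.a=1 T1.a=2 T2.a=1

outcome vector order: (T0.a,T1.a,T2.a)
|SC outcomes| = 10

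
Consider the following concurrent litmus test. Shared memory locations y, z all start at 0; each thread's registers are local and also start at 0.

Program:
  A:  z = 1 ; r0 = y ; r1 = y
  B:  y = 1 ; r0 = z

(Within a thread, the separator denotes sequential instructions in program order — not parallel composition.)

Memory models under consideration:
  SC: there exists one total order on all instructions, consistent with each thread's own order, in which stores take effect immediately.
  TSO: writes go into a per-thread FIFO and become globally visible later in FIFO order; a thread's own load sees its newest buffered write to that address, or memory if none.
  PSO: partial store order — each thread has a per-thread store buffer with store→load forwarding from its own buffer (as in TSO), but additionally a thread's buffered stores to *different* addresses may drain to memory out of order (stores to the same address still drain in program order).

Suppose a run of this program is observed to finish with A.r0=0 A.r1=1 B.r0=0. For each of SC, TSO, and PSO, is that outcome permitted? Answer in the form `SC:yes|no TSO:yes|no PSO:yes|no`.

SC:no TSO:yes PSO:yes

outcome vector order: (A.r0,A.r1,B.r0)
SC (4): (0,0,1), (0,1,1), (1,1,0), (1,1,1)
TSO (6): (0,0,0), (0,0,1), (0,1,0), (0,1,1), (1,1,0), (1,1,1)
PSO (6): (0,0,0), (0,0,1), (0,1,0), (0,1,1), (1,1,0), (1,1,1)
target (0,1,0) ∈ {TSO,PSO}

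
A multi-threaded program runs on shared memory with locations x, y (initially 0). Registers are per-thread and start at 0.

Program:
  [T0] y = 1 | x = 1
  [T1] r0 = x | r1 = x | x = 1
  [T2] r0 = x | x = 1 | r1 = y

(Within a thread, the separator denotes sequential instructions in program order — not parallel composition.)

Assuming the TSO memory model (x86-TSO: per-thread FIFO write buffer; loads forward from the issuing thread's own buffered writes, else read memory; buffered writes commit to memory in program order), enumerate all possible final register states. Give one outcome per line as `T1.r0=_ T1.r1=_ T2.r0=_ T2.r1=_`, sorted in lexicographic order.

outcome vector order: (T1.r0,T1.r1,T2.r0,T2.r1)
|TSO outcomes| = 10

T1.r0=0 T1.r1=0 T2.r0=0 T2.r1=0
T1.r0=0 T1.r1=0 T2.r0=0 T2.r1=1
T1.r0=0 T1.r1=0 T2.r0=1 T2.r1=0
T1.r0=0 T1.r1=0 T2.r0=1 T2.r1=1
T1.r0=0 T1.r1=1 T2.r0=0 T2.r1=0
T1.r0=0 T1.r1=1 T2.r0=0 T2.r1=1
T1.r0=0 T1.r1=1 T2.r0=1 T2.r1=1
T1.r0=1 T1.r1=1 T2.r0=0 T2.r1=0
T1.r0=1 T1.r1=1 T2.r0=0 T2.r1=1
T1.r0=1 T1.r1=1 T2.r0=1 T2.r1=1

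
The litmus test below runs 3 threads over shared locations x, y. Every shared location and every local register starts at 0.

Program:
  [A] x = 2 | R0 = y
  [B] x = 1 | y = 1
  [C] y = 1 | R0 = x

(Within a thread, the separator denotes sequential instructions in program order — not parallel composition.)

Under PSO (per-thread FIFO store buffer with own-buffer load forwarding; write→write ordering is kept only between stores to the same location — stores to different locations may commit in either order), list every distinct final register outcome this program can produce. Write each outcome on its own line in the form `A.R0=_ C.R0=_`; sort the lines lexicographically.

outcome vector order: (A.R0,C.R0)
|PSO outcomes| = 6

A.R0=0 C.R0=0
A.R0=0 C.R0=1
A.R0=0 C.R0=2
A.R0=1 C.R0=0
A.R0=1 C.R0=1
A.R0=1 C.R0=2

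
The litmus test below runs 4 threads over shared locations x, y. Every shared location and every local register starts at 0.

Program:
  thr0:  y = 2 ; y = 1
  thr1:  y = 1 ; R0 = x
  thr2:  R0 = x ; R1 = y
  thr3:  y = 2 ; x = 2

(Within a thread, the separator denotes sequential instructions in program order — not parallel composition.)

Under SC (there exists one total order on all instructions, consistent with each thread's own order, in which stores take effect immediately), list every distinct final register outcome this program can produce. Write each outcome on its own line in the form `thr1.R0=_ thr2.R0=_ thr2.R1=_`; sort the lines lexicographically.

outcome vector order: (thr1.R0,thr2.R0,thr2.R1)
|SC outcomes| = 10

thr1.R0=0 thr2.R0=0 thr2.R1=0
thr1.R0=0 thr2.R0=0 thr2.R1=1
thr1.R0=0 thr2.R0=0 thr2.R1=2
thr1.R0=0 thr2.R0=2 thr2.R1=1
thr1.R0=0 thr2.R0=2 thr2.R1=2
thr1.R0=2 thr2.R0=0 thr2.R1=0
thr1.R0=2 thr2.R0=0 thr2.R1=1
thr1.R0=2 thr2.R0=0 thr2.R1=2
thr1.R0=2 thr2.R0=2 thr2.R1=1
thr1.R0=2 thr2.R0=2 thr2.R1=2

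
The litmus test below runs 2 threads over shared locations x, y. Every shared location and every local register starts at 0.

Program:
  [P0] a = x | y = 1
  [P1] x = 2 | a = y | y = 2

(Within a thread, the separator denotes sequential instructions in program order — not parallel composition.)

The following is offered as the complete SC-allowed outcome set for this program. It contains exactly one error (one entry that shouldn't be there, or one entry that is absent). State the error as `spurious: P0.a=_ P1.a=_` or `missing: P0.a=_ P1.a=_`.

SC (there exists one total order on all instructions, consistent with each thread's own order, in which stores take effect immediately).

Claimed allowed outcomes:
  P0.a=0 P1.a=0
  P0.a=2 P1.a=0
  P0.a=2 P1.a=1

missing: P0.a=0 P1.a=1

outcome vector order: (P0.a,P1.a)
under SC → (0,0) (0,1) (2,0) (2,1)
SC∖claimed = {(0,1)}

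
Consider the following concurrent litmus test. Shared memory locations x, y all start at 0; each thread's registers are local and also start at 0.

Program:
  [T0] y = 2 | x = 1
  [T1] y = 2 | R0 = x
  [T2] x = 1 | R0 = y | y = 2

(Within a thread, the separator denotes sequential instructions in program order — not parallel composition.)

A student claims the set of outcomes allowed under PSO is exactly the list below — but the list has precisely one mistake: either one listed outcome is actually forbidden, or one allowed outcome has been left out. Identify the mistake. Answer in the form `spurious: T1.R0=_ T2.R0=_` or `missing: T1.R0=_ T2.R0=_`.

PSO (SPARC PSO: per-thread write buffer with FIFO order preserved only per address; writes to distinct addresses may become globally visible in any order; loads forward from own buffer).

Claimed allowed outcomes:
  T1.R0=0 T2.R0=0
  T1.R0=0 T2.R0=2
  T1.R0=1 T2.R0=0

missing: T1.R0=1 T2.R0=2

outcome vector order: (T1.R0,T2.R0)
PSO (4): <0 0>; <0 2>; <1 0>; <1 2>
PSO∖claimed = {<1 2>}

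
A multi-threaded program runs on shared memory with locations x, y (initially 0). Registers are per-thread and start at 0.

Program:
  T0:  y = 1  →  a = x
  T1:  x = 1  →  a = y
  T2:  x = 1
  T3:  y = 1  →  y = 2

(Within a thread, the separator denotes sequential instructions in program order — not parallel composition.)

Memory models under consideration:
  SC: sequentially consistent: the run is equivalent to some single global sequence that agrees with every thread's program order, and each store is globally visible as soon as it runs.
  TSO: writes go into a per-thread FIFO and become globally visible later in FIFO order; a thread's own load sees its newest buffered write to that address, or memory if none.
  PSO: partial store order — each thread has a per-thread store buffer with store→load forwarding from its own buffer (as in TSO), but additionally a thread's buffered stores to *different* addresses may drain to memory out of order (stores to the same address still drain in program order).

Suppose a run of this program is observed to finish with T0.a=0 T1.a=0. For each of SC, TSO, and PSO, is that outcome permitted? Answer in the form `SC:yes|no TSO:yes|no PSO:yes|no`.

SC:no TSO:yes PSO:yes

outcome vector order: (T0.a,T1.a)
[SC] allowed = {01; 02; 10; 11; 12}
[TSO] allowed = {00; 01; 02; 10; 11; 12}
[PSO] allowed = {00; 01; 02; 10; 11; 12}
target 00 ∈ {TSO,PSO}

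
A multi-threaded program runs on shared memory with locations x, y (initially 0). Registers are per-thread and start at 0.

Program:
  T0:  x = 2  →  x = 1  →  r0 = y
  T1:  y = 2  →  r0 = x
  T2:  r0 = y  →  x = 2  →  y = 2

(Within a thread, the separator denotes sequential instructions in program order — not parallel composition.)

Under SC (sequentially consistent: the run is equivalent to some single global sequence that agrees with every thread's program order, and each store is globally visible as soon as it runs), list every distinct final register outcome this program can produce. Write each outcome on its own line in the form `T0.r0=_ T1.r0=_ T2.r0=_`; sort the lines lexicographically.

outcome vector order: (T0.r0,T1.r0,T2.r0)
|SC outcomes| = 10

T0.r0=0 T1.r0=1 T2.r0=0
T0.r0=0 T1.r0=1 T2.r0=2
T0.r0=0 T1.r0=2 T2.r0=0
T0.r0=0 T1.r0=2 T2.r0=2
T0.r0=2 T1.r0=0 T2.r0=0
T0.r0=2 T1.r0=0 T2.r0=2
T0.r0=2 T1.r0=1 T2.r0=0
T0.r0=2 T1.r0=1 T2.r0=2
T0.r0=2 T1.r0=2 T2.r0=0
T0.r0=2 T1.r0=2 T2.r0=2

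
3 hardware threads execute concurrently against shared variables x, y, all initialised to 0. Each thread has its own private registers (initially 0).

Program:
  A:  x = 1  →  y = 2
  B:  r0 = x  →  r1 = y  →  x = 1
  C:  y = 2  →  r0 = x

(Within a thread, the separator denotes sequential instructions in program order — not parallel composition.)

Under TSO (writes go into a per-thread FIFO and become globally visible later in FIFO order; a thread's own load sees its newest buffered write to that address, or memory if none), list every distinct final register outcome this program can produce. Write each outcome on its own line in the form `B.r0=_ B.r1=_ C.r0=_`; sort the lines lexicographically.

outcome vector order: (B.r0,B.r1,C.r0)
|TSO outcomes| = 8

B.r0=0 B.r1=0 C.r0=0
B.r0=0 B.r1=0 C.r0=1
B.r0=0 B.r1=2 C.r0=0
B.r0=0 B.r1=2 C.r0=1
B.r0=1 B.r1=0 C.r0=0
B.r0=1 B.r1=0 C.r0=1
B.r0=1 B.r1=2 C.r0=0
B.r0=1 B.r1=2 C.r0=1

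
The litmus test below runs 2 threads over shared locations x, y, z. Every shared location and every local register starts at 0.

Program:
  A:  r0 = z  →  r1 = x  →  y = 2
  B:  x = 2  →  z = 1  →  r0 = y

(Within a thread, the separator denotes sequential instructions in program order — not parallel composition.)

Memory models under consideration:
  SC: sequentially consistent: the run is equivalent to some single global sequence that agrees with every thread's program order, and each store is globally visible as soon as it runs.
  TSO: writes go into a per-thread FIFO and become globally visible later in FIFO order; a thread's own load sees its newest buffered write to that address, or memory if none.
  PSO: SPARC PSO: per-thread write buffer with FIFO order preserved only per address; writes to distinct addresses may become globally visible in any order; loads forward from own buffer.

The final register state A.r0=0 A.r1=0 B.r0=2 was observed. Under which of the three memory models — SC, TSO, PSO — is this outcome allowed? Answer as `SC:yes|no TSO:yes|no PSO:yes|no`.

outcome vector order: (A.r0,A.r1,B.r0)
under SC → 000 002 020 022 120 122
under TSO → 000 002 020 022 120 122
under PSO → 000 002 020 022 100 102 120 122
target 002 ∈ {SC,TSO,PSO}

SC:yes TSO:yes PSO:yes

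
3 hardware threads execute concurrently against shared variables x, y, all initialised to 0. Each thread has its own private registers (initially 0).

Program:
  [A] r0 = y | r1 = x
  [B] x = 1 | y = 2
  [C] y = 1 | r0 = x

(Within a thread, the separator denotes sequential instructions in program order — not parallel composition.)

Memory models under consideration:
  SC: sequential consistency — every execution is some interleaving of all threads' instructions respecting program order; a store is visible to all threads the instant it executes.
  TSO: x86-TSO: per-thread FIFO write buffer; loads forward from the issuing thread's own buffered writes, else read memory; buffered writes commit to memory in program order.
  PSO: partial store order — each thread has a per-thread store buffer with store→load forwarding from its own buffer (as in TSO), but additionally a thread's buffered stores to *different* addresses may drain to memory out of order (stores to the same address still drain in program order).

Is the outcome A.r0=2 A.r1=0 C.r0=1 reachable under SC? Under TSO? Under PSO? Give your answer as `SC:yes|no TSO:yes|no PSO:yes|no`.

outcome vector order: (A.r0,A.r1,C.r0)
SC: 10 outcomes — {000, 001, 010, 011, 100, 101, 110, 111, 210, 211}
TSO: 10 outcomes — {000, 001, 010, 011, 100, 101, 110, 111, 210, 211}
PSO: 12 outcomes — {000, 001, 010, 011, 100, 101, 110, 111, 200, 201, 210, 211}
target 201 ∈ {PSO}

SC:no TSO:no PSO:yes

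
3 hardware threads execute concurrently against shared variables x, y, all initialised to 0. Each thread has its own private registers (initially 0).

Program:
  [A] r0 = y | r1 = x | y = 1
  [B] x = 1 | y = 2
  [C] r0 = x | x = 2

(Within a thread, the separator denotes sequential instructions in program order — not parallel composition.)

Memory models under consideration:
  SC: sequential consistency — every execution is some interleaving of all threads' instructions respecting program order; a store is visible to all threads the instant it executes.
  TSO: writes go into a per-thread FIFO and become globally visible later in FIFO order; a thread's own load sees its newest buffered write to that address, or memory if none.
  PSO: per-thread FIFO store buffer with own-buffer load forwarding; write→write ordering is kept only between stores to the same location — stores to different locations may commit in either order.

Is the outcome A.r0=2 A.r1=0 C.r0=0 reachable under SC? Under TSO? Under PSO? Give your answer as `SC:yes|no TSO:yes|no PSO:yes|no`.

outcome vector order: (A.r0,A.r1,C.r0)
[SC] allowed = {000, 001, 010, 011, 020, 021, 210, 211, 220, 221}
[TSO] allowed = {000, 001, 010, 011, 020, 021, 210, 211, 220, 221}
[PSO] allowed = {000, 001, 010, 011, 020, 021, 200, 201, 210, 211, 220, 221}
target 200 ∈ {PSO}

SC:no TSO:no PSO:yes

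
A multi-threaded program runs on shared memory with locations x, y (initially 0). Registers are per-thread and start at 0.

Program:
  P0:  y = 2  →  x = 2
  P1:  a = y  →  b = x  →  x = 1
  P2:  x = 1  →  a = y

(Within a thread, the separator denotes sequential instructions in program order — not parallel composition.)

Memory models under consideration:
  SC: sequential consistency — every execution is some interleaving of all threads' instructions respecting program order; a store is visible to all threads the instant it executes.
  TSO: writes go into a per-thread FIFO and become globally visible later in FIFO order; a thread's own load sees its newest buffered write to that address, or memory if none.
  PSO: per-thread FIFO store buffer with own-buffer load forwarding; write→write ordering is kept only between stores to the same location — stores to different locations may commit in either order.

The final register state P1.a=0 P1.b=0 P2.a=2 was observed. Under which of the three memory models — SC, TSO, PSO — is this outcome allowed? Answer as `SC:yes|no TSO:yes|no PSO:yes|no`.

outcome vector order: (P1.a,P1.b,P2.a)
under SC → <0 0 0>, <0 0 2>, <0 1 0>, <0 1 2>, <0 2 0>, <0 2 2>, <2 0 2>, <2 1 0>, <2 1 2>, <2 2 0>, <2 2 2>
under TSO → <0 0 0>, <0 0 2>, <0 1 0>, <0 1 2>, <0 2 0>, <0 2 2>, <2 0 0>, <2 0 2>, <2 1 0>, <2 1 2>, <2 2 0>, <2 2 2>
under PSO → <0 0 0>, <0 0 2>, <0 1 0>, <0 1 2>, <0 2 0>, <0 2 2>, <2 0 0>, <2 0 2>, <2 1 0>, <2 1 2>, <2 2 0>, <2 2 2>
target <0 0 2> ∈ {SC,TSO,PSO}

SC:yes TSO:yes PSO:yes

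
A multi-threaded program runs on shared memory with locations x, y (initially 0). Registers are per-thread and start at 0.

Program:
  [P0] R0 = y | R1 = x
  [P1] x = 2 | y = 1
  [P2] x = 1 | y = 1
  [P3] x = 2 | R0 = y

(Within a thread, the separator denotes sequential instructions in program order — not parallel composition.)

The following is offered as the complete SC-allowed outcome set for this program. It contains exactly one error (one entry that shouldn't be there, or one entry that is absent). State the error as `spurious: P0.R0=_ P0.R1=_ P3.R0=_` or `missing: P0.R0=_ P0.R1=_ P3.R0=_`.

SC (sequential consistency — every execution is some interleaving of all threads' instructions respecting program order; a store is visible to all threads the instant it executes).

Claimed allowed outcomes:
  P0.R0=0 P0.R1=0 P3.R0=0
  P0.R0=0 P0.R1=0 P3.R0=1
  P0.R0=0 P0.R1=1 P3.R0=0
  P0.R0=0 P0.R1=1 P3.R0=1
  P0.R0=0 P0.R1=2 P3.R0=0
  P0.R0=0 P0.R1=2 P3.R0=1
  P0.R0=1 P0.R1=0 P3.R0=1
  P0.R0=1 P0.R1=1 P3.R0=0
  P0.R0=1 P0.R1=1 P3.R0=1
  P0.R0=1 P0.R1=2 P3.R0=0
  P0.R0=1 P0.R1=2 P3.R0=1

outcome vector order: (P0.R0,P0.R1,P3.R0)
SC: 10 outcomes — {000 001 010 011 020 021 110 111 120 121}
claimed∖SC = {101}

spurious: P0.R0=1 P0.R1=0 P3.R0=1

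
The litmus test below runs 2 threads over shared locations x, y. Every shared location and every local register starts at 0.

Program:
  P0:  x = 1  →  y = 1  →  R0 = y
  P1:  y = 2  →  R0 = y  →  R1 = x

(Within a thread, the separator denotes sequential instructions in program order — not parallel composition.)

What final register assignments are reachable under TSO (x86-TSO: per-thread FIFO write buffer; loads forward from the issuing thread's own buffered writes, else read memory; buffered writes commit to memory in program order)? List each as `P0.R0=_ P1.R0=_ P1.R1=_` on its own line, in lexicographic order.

outcome vector order: (P0.R0,P1.R0,P1.R1)
|TSO outcomes| = 5

P0.R0=1 P1.R0=1 P1.R1=1
P0.R0=1 P1.R0=2 P1.R1=0
P0.R0=1 P1.R0=2 P1.R1=1
P0.R0=2 P1.R0=2 P1.R1=0
P0.R0=2 P1.R0=2 P1.R1=1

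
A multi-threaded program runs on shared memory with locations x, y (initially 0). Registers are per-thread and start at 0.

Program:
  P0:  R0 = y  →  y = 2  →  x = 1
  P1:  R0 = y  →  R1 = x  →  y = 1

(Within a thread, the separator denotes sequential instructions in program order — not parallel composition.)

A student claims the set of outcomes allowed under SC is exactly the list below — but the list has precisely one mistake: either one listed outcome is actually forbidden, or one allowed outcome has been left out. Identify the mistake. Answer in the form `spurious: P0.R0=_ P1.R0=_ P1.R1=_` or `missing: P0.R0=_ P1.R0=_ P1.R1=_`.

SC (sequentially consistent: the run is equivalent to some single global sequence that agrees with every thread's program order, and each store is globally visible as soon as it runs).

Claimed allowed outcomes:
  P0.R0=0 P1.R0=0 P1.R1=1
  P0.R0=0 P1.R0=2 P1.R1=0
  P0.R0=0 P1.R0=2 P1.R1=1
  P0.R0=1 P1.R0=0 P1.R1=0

outcome vector order: (P0.R0,P1.R0,P1.R1)
[SC] allowed = {<0 0 0> <0 0 1> <0 2 0> <0 2 1> <1 0 0>}
SC∖claimed = {<0 0 0>}

missing: P0.R0=0 P1.R0=0 P1.R1=0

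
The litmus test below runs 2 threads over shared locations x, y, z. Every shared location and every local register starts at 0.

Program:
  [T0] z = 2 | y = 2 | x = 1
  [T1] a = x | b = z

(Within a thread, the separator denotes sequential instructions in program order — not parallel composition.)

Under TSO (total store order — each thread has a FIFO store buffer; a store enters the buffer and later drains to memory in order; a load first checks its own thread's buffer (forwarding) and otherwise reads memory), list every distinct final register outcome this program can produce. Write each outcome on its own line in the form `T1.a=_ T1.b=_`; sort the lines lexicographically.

outcome vector order: (T1.a,T1.b)
|TSO outcomes| = 3

T1.a=0 T1.b=0
T1.a=0 T1.b=2
T1.a=1 T1.b=2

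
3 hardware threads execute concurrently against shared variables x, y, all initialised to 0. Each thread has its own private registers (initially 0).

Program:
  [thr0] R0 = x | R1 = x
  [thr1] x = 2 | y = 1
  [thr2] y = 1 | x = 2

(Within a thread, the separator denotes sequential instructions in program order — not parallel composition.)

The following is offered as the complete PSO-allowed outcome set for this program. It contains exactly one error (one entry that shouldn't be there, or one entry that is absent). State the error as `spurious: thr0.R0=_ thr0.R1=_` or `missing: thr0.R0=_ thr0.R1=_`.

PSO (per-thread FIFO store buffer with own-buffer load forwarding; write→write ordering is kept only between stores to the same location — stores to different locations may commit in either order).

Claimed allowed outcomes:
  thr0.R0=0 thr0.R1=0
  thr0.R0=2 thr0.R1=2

outcome vector order: (thr0.R0,thr0.R1)
PSO: 3 outcomes — {<0 0>, <0 2>, <2 2>}
PSO∖claimed = {<0 2>}

missing: thr0.R0=0 thr0.R1=2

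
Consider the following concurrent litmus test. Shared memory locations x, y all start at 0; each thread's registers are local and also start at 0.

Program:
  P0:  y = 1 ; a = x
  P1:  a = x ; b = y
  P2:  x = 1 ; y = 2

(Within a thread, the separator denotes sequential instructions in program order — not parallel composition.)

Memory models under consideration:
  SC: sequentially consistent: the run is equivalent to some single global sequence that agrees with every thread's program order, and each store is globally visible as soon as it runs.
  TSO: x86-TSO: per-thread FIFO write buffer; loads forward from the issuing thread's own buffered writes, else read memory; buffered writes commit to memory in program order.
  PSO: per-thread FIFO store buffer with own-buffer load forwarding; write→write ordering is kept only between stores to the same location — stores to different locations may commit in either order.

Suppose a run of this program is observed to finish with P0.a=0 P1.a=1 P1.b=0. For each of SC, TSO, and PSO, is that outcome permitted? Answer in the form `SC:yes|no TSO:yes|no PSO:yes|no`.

outcome vector order: (P0.a,P1.a,P1.b)
[SC] allowed = {0/0/0; 0/0/1; 0/0/2; 0/1/1; 0/1/2; 1/0/0; 1/0/1; 1/0/2; 1/1/0; 1/1/1; 1/1/2}
[TSO] allowed = {0/0/0; 0/0/1; 0/0/2; 0/1/0; 0/1/1; 0/1/2; 1/0/0; 1/0/1; 1/0/2; 1/1/0; 1/1/1; 1/1/2}
[PSO] allowed = {0/0/0; 0/0/1; 0/0/2; 0/1/0; 0/1/1; 0/1/2; 1/0/0; 1/0/1; 1/0/2; 1/1/0; 1/1/1; 1/1/2}
target 0/1/0 ∈ {TSO,PSO}

SC:no TSO:yes PSO:yes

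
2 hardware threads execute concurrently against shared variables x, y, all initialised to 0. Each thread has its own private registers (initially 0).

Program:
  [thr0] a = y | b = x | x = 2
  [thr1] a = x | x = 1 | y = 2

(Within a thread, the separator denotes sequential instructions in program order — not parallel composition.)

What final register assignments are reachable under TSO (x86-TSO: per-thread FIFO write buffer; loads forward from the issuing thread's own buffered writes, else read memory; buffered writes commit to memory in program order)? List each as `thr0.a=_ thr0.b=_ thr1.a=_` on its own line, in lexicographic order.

thr0.a=0 thr0.b=0 thr1.a=0
thr0.a=0 thr0.b=0 thr1.a=2
thr0.a=0 thr0.b=1 thr1.a=0
thr0.a=2 thr0.b=1 thr1.a=0

outcome vector order: (thr0.a,thr0.b,thr1.a)
|TSO outcomes| = 4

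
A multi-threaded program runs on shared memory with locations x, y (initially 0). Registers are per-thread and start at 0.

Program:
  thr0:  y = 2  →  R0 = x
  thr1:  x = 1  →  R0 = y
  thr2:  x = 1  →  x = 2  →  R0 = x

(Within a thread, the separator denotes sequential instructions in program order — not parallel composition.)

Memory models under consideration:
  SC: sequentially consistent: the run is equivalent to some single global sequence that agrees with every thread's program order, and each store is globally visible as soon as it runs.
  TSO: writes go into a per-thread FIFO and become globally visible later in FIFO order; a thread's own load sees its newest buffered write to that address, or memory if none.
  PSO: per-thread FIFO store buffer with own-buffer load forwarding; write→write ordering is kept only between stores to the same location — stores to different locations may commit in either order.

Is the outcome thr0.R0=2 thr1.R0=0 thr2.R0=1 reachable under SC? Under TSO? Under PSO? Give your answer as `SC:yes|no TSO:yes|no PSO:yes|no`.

outcome vector order: (thr0.R0,thr1.R0,thr2.R0)
SC (9): 021 022 101 102 121 122 202 221 222
TSO (12): 001 002 021 022 101 102 121 122 201 202 221 222
PSO (12): 001 002 021 022 101 102 121 122 201 202 221 222
target 201 ∈ {TSO,PSO}

SC:no TSO:yes PSO:yes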